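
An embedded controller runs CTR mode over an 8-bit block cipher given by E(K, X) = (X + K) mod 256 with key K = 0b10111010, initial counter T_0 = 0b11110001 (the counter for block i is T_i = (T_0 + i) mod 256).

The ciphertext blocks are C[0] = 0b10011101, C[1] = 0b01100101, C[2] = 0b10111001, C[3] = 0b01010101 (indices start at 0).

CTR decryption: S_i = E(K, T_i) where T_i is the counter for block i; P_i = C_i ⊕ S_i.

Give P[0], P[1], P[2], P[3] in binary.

P[0]: T = 0b11110001, S = E(K, T) = 0b10101011; 0b10011101 ⊕ 0b10101011 = 0b00110110.
P[1]: T = 0b11110010, S = E(K, T) = 0b10101100; 0b01100101 ⊕ 0b10101100 = 0b11001001.
P[2]: T = 0b11110011, S = E(K, T) = 0b10101101; 0b10111001 ⊕ 0b10101101 = 0b00010100.
P[3]: T = 0b11110100, S = E(K, T) = 0b10101110; 0b01010101 ⊕ 0b10101110 = 0b11111011.

P[0] = 0b00110110, P[1] = 0b11001001, P[2] = 0b00010100, P[3] = 0b11111011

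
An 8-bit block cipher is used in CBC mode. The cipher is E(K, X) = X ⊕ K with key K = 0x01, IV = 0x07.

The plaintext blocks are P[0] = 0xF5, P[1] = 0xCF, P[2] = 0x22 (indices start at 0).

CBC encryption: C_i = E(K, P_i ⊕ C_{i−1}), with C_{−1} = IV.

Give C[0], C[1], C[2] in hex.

C[0] = 0xF3, C[1] = 0x3D, C[2] = 0x1E

C[0]: P[0] ⊕ 0x07 = 0xF2; E(K, 0xF2) = 0xF3.
C[1]: P[1] ⊕ 0xF3 = 0x3C; E(K, 0x3C) = 0x3D.
C[2]: P[2] ⊕ 0x3D = 0x1F; E(K, 0x1F) = 0x1E.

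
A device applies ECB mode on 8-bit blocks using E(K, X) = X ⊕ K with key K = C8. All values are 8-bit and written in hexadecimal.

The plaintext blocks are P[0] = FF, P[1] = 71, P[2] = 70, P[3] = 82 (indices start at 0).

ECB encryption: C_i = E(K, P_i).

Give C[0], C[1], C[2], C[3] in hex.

C[0]: E(K, FF) = 37.
C[1]: E(K, 71) = B9.
C[2]: E(K, 70) = B8.
C[3]: E(K, 82) = 4A.

C[0] = 37, C[1] = B9, C[2] = B8, C[3] = 4A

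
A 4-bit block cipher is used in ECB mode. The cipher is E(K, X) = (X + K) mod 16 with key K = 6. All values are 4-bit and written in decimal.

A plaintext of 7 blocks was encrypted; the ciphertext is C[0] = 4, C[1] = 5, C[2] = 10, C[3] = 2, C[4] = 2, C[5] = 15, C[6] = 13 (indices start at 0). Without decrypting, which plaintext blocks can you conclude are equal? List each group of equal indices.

P[3] = P[4]

ECB encrypts each block independently with the same key, so equal ciphertext blocks imply equal plaintext blocks.
C[3] = C[4] = 2, so P[3] = P[4].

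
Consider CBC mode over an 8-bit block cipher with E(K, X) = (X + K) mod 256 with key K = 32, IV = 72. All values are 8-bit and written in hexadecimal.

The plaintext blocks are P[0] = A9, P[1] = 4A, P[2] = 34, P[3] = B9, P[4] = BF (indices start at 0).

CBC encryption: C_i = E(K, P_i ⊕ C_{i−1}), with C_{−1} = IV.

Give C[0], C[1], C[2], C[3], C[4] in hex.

C[0] = 0D, C[1] = 79, C[2] = 7F, C[3] = F8, C[4] = 79

C[0]: P[0] ⊕ 72 = DB; E(K, DB) = 0D.
C[1]: P[1] ⊕ 0D = 47; E(K, 47) = 79.
C[2]: P[2] ⊕ 79 = 4D; E(K, 4D) = 7F.
C[3]: P[3] ⊕ 7F = C6; E(K, C6) = F8.
C[4]: P[4] ⊕ F8 = 47; E(K, 47) = 79.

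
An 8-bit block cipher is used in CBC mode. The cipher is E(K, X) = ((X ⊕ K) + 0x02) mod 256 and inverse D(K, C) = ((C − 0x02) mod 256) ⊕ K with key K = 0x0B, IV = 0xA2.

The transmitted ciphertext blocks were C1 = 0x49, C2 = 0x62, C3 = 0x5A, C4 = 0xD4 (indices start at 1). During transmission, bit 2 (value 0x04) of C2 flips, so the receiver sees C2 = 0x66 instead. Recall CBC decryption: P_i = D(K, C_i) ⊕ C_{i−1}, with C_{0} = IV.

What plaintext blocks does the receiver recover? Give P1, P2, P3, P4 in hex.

Only C2 changed, to 0x66. In CBC, a change in C_i garbles P_i and flips the same bit in P_{i+1}. Decrypting the received ciphertext:
P1: D(K, 0x49) = 0x4C; 0x4C ⊕ 0xA2 = 0xEE.
P2: D(K, 0x66) = 0x6F; 0x6F ⊕ 0x49 = 0x26.
P3: D(K, 0x5A) = 0x53; 0x53 ⊕ 0x66 = 0x35.
P4: D(K, 0xD4) = 0xD9; 0xD9 ⊕ 0x5A = 0x83.
Blocks that differ from the original plaintext: P2, P3.

P1 = 0xEE, P2 = 0x26, P3 = 0x35, P4 = 0x83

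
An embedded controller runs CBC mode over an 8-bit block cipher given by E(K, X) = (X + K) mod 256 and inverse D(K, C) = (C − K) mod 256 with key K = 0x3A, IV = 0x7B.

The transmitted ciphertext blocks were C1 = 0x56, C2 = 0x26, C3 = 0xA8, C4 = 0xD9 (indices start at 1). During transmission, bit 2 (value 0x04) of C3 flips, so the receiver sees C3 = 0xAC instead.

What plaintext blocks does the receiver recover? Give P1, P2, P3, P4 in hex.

CBC decryption: P_i = D(K, C_i) ⊕ C_{i−1}, with C_{0} = IV.
Only C3 changed, to 0xAC. In CBC, a change in C_i garbles P_i and flips the same bit in P_{i+1}. Decrypting the received ciphertext:
P1: D(K, 0x56) = 0x1C; 0x1C ⊕ 0x7B = 0x67.
P2: D(K, 0x26) = 0xEC; 0xEC ⊕ 0x56 = 0xBA.
P3: D(K, 0xAC) = 0x72; 0x72 ⊕ 0x26 = 0x54.
P4: D(K, 0xD9) = 0x9F; 0x9F ⊕ 0xAC = 0x33.
Blocks that differ from the original plaintext: P3, P4.

P1 = 0x67, P2 = 0xBA, P3 = 0x54, P4 = 0x33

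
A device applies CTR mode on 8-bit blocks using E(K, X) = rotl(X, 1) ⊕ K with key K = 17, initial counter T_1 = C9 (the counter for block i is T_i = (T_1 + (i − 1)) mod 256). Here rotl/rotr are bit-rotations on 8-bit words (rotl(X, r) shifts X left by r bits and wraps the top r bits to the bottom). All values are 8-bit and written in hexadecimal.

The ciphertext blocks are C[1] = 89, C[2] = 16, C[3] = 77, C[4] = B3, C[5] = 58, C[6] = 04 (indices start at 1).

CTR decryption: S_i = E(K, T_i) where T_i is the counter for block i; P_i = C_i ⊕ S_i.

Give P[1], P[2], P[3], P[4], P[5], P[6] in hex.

P[1] = 0D, P[2] = 94, P[3] = F7, P[4] = 3D, P[5] = D4, P[6] = 8E

P[1]: T = C9, S = E(K, T) = 84; 89 ⊕ 84 = 0D.
P[2]: T = CA, S = E(K, T) = 82; 16 ⊕ 82 = 94.
P[3]: T = CB, S = E(K, T) = 80; 77 ⊕ 80 = F7.
P[4]: T = CC, S = E(K, T) = 8E; B3 ⊕ 8E = 3D.
P[5]: T = CD, S = E(K, T) = 8C; 58 ⊕ 8C = D4.
P[6]: T = CE, S = E(K, T) = 8A; 04 ⊕ 8A = 8E.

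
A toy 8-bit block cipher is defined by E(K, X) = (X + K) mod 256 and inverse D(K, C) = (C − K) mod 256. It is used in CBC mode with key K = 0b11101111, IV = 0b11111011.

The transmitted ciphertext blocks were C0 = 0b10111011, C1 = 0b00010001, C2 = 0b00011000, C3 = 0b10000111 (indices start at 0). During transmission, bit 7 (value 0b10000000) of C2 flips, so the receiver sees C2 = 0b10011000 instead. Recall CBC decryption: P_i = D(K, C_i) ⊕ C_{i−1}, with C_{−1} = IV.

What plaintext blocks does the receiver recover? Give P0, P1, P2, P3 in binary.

Only C2 changed, to 0b10011000. In CBC, a change in C_i garbles P_i and flips the same bit in P_{i+1}. Decrypting the received ciphertext:
P0: D(K, 0b10111011) = 0b11001100; 0b11001100 ⊕ 0b11111011 = 0b00110111.
P1: D(K, 0b00010001) = 0b00100010; 0b00100010 ⊕ 0b10111011 = 0b10011001.
P2: D(K, 0b10011000) = 0b10101001; 0b10101001 ⊕ 0b00010001 = 0b10111000.
P3: D(K, 0b10000111) = 0b10011000; 0b10011000 ⊕ 0b10011000 = 0b00000000.
Blocks that differ from the original plaintext: P2, P3.

P0 = 0b00110111, P1 = 0b10011001, P2 = 0b10111000, P3 = 0b00000000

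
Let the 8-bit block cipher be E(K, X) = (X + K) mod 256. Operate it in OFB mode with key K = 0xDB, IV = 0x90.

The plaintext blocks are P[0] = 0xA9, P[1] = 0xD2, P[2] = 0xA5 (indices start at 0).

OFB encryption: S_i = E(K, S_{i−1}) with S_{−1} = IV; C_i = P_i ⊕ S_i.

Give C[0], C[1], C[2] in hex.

C[0] = 0xC2, C[1] = 0x94, C[2] = 0x84

C[0]: S = E(K, 0x90) = 0x6B; 0xA9 ⊕ 0x6B = 0xC2.
C[1]: S = E(K, 0x6B) = 0x46; 0xD2 ⊕ 0x46 = 0x94.
C[2]: S = E(K, 0x46) = 0x21; 0xA5 ⊕ 0x21 = 0x84.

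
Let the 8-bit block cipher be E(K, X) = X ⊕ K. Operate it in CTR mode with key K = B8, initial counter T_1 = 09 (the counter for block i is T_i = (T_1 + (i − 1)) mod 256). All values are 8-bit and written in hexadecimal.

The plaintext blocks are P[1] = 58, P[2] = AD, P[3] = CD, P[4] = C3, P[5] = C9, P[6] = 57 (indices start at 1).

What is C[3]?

C[3] = 7E

CTR encryption: S_i = E(K, T_i) where T_i is the counter for block i; C_i = P_i ⊕ S_i.
C[1]: T = 09, S = E(K, T) = B1; 58 ⊕ B1 = E9.
C[2]: T = 0A, S = E(K, T) = B2; AD ⊕ B2 = 1F.
C[3]: T = 0B, S = E(K, T) = B3; CD ⊕ B3 = 7E.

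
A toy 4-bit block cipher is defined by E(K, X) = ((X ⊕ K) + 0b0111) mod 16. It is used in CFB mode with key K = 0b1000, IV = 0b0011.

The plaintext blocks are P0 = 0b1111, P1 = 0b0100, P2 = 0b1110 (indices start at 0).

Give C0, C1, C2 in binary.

CFB encryption: C_i = P_i ⊕ E(K, C_{i−1}), with C_{−1} = IV.
C0: E(K, 0b0011) = 0b0010; 0b1111 ⊕ 0b0010 = 0b1101.
C1: E(K, 0b1101) = 0b1100; 0b0100 ⊕ 0b1100 = 0b1000.
C2: E(K, 0b1000) = 0b0111; 0b1110 ⊕ 0b0111 = 0b1001.

C0 = 0b1101, C1 = 0b1000, C2 = 0b1001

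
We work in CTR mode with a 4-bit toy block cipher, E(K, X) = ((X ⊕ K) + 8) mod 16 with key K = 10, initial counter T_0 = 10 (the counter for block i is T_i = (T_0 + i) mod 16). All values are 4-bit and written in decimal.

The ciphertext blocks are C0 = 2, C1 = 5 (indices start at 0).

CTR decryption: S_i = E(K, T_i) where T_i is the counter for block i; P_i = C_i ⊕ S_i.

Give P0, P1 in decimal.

P0 = 10, P1 = 12

P0: T = 10, S = E(K, T) = 8; 2 ⊕ 8 = 10.
P1: T = 11, S = E(K, T) = 9; 5 ⊕ 9 = 12.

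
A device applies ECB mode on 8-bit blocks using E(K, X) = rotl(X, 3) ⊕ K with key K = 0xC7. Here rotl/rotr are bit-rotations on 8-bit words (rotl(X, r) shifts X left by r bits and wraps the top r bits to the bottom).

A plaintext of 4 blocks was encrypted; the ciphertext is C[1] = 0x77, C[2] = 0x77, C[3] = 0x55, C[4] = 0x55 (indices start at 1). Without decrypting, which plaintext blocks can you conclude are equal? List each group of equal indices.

ECB encrypts each block independently with the same key, so equal ciphertext blocks imply equal plaintext blocks.
C[1] = C[2] = 0x77, so P[1] = P[2].
C[3] = C[4] = 0x55, so P[3] = P[4].

P[1] = P[2]; P[3] = P[4]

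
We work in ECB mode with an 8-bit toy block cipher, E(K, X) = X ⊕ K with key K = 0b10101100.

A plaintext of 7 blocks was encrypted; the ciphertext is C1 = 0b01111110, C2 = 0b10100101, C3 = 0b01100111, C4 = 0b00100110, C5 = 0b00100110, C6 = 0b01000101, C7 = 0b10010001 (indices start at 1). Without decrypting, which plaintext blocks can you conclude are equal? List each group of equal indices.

ECB encrypts each block independently with the same key, so equal ciphertext blocks imply equal plaintext blocks.
C4 = C5 = 0b00100110, so P4 = P5.

P4 = P5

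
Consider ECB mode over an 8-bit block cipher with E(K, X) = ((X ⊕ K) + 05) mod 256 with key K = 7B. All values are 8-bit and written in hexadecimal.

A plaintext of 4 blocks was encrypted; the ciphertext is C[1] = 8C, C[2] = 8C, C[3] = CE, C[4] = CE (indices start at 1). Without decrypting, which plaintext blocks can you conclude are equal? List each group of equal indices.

P[1] = P[2]; P[3] = P[4]

ECB encrypts each block independently with the same key, so equal ciphertext blocks imply equal plaintext blocks.
C[1] = C[2] = 8C, so P[1] = P[2].
C[3] = C[4] = CE, so P[3] = P[4].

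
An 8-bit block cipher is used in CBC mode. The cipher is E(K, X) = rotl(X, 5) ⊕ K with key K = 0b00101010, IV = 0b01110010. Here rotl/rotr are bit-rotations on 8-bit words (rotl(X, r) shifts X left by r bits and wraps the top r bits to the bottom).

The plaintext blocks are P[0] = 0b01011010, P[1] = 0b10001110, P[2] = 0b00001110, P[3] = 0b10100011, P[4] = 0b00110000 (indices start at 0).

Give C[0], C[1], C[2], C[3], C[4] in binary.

C[0] = 0b00101111, C[1] = 0b00011110, C[2] = 0b00101000, C[3] = 0b01011011, C[4] = 0b01000111

CBC encryption: C_i = E(K, P_i ⊕ C_{i−1}), with C_{−1} = IV.
C[0]: P[0] ⊕ 0b01110010 = 0b00101000; E(K, 0b00101000) = 0b00101111.
C[1]: P[1] ⊕ 0b00101111 = 0b10100001; E(K, 0b10100001) = 0b00011110.
C[2]: P[2] ⊕ 0b00011110 = 0b00010000; E(K, 0b00010000) = 0b00101000.
C[3]: P[3] ⊕ 0b00101000 = 0b10001011; E(K, 0b10001011) = 0b01011011.
C[4]: P[4] ⊕ 0b01011011 = 0b01101011; E(K, 0b01101011) = 0b01000111.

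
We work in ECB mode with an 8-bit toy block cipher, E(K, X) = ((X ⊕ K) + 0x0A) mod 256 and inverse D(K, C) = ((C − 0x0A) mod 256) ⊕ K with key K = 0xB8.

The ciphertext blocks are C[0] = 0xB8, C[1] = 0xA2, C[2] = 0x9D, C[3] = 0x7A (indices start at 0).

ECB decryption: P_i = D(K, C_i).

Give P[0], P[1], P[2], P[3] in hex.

P[0]: D(K, 0xB8) = 0x16.
P[1]: D(K, 0xA2) = 0x20.
P[2]: D(K, 0x9D) = 0x2B.
P[3]: D(K, 0x7A) = 0xC8.

P[0] = 0x16, P[1] = 0x20, P[2] = 0x2B, P[3] = 0xC8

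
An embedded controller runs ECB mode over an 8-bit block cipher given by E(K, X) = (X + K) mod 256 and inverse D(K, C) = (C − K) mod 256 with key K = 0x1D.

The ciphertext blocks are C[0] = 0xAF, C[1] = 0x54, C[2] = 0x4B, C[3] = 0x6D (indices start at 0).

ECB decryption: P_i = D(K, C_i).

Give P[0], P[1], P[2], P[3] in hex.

P[0] = 0x92, P[1] = 0x37, P[2] = 0x2E, P[3] = 0x50

P[0]: D(K, 0xAF) = 0x92.
P[1]: D(K, 0x54) = 0x37.
P[2]: D(K, 0x4B) = 0x2E.
P[3]: D(K, 0x6D) = 0x50.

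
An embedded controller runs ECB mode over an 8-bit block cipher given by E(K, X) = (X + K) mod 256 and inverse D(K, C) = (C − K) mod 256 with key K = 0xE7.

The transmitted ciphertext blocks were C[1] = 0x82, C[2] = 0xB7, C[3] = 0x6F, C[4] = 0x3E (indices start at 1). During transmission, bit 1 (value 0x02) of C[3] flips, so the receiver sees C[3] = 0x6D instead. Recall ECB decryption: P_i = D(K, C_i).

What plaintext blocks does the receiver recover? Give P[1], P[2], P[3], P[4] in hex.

P[1] = 0x9B, P[2] = 0xD0, P[3] = 0x86, P[4] = 0x57

Only C[3] changed, to 0x6D. In ECB, a change in C_i affects only P_i. Decrypting the received ciphertext:
P[1]: D(K, 0x82) = 0x9B.
P[2]: D(K, 0xB7) = 0xD0.
P[3]: D(K, 0x6D) = 0x86.
P[4]: D(K, 0x3E) = 0x57.
Blocks that differ from the original plaintext: P[3].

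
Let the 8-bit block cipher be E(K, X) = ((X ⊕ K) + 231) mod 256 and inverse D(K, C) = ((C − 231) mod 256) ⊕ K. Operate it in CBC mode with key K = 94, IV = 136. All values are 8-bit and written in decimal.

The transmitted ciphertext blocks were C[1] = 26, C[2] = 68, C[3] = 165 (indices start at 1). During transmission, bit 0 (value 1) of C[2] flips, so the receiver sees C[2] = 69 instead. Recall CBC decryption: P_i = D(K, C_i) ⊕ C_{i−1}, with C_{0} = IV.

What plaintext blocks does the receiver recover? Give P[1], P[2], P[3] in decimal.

Only C[2] changed, to 69. In CBC, a change in C_i garbles P_i and flips the same bit in P_{i+1}. Decrypting the received ciphertext:
P[1]: D(K, 26) = 109; 109 ⊕ 136 = 229.
P[2]: D(K, 69) = 0; 0 ⊕ 26 = 26.
P[3]: D(K, 165) = 224; 224 ⊕ 69 = 165.
Blocks that differ from the original plaintext: P[2], P[3].

P[1] = 229, P[2] = 26, P[3] = 165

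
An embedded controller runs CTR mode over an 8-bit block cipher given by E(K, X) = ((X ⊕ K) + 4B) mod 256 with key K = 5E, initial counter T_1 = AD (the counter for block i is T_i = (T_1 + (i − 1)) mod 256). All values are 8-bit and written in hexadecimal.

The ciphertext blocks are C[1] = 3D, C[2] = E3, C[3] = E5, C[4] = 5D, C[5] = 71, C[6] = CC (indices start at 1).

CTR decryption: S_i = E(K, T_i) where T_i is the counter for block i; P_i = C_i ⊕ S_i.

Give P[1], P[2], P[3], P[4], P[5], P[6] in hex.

P[1] = 03, P[2] = D8, P[3] = D9, P[4] = 64, P[5] = 4B, P[6] = FB

P[1]: T = AD, S = E(K, T) = 3E; 3D ⊕ 3E = 03.
P[2]: T = AE, S = E(K, T) = 3B; E3 ⊕ 3B = D8.
P[3]: T = AF, S = E(K, T) = 3C; E5 ⊕ 3C = D9.
P[4]: T = B0, S = E(K, T) = 39; 5D ⊕ 39 = 64.
P[5]: T = B1, S = E(K, T) = 3A; 71 ⊕ 3A = 4B.
P[6]: T = B2, S = E(K, T) = 37; CC ⊕ 37 = FB.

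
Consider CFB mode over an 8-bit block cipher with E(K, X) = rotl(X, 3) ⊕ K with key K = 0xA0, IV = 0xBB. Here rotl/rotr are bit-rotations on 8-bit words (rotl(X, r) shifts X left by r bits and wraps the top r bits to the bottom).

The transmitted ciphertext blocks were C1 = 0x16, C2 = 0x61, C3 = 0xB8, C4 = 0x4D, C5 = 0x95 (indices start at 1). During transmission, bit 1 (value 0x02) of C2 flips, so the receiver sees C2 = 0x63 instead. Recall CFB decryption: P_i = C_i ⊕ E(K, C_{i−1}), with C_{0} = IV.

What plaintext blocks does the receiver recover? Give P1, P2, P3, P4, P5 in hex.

Only C2 changed, to 0x63. In CFB, a change in C_i flips the same bit in P_i and garbles P_{i+1}. Decrypting the received ciphertext:
P1: E(K, 0xBB) = 0x7D; 0x16 ⊕ 0x7D = 0x6B.
P2: E(K, 0x16) = 0x10; 0x63 ⊕ 0x10 = 0x73.
P3: E(K, 0x63) = 0xBB; 0xB8 ⊕ 0xBB = 0x03.
P4: E(K, 0xB8) = 0x65; 0x4D ⊕ 0x65 = 0x28.
P5: E(K, 0x4D) = 0xCA; 0x95 ⊕ 0xCA = 0x5F.
Blocks that differ from the original plaintext: P2, P3.

P1 = 0x6B, P2 = 0x73, P3 = 0x03, P4 = 0x28, P5 = 0x5F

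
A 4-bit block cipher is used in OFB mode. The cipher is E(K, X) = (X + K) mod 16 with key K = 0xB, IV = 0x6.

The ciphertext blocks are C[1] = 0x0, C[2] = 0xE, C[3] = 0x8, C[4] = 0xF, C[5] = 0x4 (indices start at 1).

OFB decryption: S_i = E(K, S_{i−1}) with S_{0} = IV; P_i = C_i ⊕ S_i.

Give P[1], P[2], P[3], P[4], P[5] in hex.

P[1] = 0x1, P[2] = 0x2, P[3] = 0xF, P[4] = 0xD, P[5] = 0x9

P[1]: S = E(K, 0x6) = 0x1; 0x0 ⊕ 0x1 = 0x1.
P[2]: S = E(K, 0x1) = 0xC; 0xE ⊕ 0xC = 0x2.
P[3]: S = E(K, 0xC) = 0x7; 0x8 ⊕ 0x7 = 0xF.
P[4]: S = E(K, 0x7) = 0x2; 0xF ⊕ 0x2 = 0xD.
P[5]: S = E(K, 0x2) = 0xD; 0x4 ⊕ 0xD = 0x9.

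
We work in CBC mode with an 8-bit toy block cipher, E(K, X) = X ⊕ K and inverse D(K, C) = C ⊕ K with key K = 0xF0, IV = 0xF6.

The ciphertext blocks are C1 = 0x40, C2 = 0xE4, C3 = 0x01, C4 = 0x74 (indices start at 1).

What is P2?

P2 = 0x54

CBC decryption: P_i = D(K, C_i) ⊕ C_{i−1}, with C_{0} = IV.
P2: D(K, 0xE4) = 0x14; 0x14 ⊕ 0x40 = 0x54.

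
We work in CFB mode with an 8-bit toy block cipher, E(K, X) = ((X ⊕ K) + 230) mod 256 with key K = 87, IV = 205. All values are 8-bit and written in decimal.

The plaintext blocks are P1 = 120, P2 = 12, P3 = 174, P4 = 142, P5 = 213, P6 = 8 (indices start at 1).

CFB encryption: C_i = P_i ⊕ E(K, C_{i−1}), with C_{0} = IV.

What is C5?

C5 = 5

C1: E(K, 205) = 128; 120 ⊕ 128 = 248.
C2: E(K, 248) = 149; 12 ⊕ 149 = 153.
C3: E(K, 153) = 180; 174 ⊕ 180 = 26.
C4: E(K, 26) = 51; 142 ⊕ 51 = 189.
C5: E(K, 189) = 208; 213 ⊕ 208 = 5.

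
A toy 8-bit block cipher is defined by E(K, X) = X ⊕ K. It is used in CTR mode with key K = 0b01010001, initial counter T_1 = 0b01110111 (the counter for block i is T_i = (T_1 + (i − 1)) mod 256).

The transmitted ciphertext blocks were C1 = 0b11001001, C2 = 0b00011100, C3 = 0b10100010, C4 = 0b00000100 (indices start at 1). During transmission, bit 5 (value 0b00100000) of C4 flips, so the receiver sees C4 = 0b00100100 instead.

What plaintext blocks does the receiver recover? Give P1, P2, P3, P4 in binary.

P1 = 0b11101111, P2 = 0b00110101, P3 = 0b10001010, P4 = 0b00001111

CTR decryption: S_i = E(K, T_i) where T_i is the counter for block i; P_i = C_i ⊕ S_i.
Only C4 changed, to 0b00100100. In CTR, a change in C_i flips the same bit in P_i only; the keystream is unaffected. Decrypting the received ciphertext:
P1: T = 0b01110111, S = E(K, T) = 0b00100110; 0b11001001 ⊕ 0b00100110 = 0b11101111.
P2: T = 0b01111000, S = E(K, T) = 0b00101001; 0b00011100 ⊕ 0b00101001 = 0b00110101.
P3: T = 0b01111001, S = E(K, T) = 0b00101000; 0b10100010 ⊕ 0b00101000 = 0b10001010.
P4: T = 0b01111010, S = E(K, T) = 0b00101011; 0b00100100 ⊕ 0b00101011 = 0b00001111.
Blocks that differ from the original plaintext: P4.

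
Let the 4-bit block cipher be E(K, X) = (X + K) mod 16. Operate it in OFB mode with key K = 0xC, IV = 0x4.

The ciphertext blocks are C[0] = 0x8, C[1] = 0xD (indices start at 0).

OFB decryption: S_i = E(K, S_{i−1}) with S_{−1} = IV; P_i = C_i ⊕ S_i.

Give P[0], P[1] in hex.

P[0]: S = E(K, 0x4) = 0x0; 0x8 ⊕ 0x0 = 0x8.
P[1]: S = E(K, 0x0) = 0xC; 0xD ⊕ 0xC = 0x1.

P[0] = 0x8, P[1] = 0x1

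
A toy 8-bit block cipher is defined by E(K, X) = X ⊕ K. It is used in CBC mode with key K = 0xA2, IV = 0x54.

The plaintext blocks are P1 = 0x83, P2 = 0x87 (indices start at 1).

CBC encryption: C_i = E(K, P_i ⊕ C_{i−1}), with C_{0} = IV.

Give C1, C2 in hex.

C1 = 0x75, C2 = 0x50

C1: P1 ⊕ 0x54 = 0xD7; E(K, 0xD7) = 0x75.
C2: P2 ⊕ 0x75 = 0xF2; E(K, 0xF2) = 0x50.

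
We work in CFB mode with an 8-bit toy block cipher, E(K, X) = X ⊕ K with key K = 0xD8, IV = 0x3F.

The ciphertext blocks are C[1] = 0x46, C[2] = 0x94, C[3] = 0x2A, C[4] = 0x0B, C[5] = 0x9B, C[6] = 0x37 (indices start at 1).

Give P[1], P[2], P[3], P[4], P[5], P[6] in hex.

CFB decryption: P_i = C_i ⊕ E(K, C_{i−1}), with C_{0} = IV.
P[1]: E(K, 0x3F) = 0xE7; 0x46 ⊕ 0xE7 = 0xA1.
P[2]: E(K, 0x46) = 0x9E; 0x94 ⊕ 0x9E = 0x0A.
P[3]: E(K, 0x94) = 0x4C; 0x2A ⊕ 0x4C = 0x66.
P[4]: E(K, 0x2A) = 0xF2; 0x0B ⊕ 0xF2 = 0xF9.
P[5]: E(K, 0x0B) = 0xD3; 0x9B ⊕ 0xD3 = 0x48.
P[6]: E(K, 0x9B) = 0x43; 0x37 ⊕ 0x43 = 0x74.

P[1] = 0xA1, P[2] = 0x0A, P[3] = 0x66, P[4] = 0xF9, P[5] = 0x48, P[6] = 0x74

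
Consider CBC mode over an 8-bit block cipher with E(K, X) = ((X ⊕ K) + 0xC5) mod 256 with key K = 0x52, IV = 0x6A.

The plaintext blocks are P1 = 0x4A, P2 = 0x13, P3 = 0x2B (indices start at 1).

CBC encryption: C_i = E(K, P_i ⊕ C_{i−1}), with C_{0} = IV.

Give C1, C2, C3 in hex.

C1: P1 ⊕ 0x6A = 0x20; E(K, 0x20) = 0x37.
C2: P2 ⊕ 0x37 = 0x24; E(K, 0x24) = 0x3B.
C3: P3 ⊕ 0x3B = 0x10; E(K, 0x10) = 0x07.

C1 = 0x37, C2 = 0x3B, C3 = 0x07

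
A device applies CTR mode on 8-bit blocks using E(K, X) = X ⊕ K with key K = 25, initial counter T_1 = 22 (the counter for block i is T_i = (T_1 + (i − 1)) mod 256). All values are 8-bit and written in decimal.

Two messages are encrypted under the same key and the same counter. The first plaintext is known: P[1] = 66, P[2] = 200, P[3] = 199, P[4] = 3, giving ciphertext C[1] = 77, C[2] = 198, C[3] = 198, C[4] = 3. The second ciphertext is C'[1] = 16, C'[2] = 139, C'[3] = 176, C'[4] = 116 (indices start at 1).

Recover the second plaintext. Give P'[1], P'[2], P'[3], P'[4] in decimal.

P'[1] = 31, P'[2] = 133, P'[3] = 177, P'[4] = 116

In CTR with a reused counter, both messages share the same keystream S_i, so C_i ⊕ C'_i = P_i ⊕ P'_i and thus P'_i = P_i ⊕ C_i ⊕ C'_i.
P'[1]: 66 ⊕ 77 ⊕ 16 = 31.
P'[2]: 200 ⊕ 198 ⊕ 139 = 133.
P'[3]: 199 ⊕ 198 ⊕ 176 = 177.
P'[4]: 3 ⊕ 3 ⊕ 116 = 116.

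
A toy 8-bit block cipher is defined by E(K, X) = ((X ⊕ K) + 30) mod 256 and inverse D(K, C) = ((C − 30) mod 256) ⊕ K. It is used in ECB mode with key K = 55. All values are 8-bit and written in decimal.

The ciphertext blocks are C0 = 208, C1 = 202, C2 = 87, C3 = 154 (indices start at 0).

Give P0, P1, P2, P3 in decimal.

ECB decryption: P_i = D(K, C_i).
P0: D(K, 208) = 133.
P1: D(K, 202) = 155.
P2: D(K, 87) = 14.
P3: D(K, 154) = 75.

P0 = 133, P1 = 155, P2 = 14, P3 = 75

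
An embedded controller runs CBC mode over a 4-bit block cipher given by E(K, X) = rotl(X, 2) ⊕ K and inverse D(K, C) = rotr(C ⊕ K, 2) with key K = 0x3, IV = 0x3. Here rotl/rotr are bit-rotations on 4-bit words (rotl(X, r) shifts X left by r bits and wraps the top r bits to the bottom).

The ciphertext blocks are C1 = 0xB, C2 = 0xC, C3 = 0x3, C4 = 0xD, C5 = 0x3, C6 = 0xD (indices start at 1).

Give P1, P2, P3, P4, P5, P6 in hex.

CBC decryption: P_i = D(K, C_i) ⊕ C_{i−1}, with C_{0} = IV.
P1: D(K, 0xB) = 0x2; 0x2 ⊕ 0x3 = 0x1.
P2: D(K, 0xC) = 0xF; 0xF ⊕ 0xB = 0x4.
P3: D(K, 0x3) = 0x0; 0x0 ⊕ 0xC = 0xC.
P4: D(K, 0xD) = 0xB; 0xB ⊕ 0x3 = 0x8.
P5: D(K, 0x3) = 0x0; 0x0 ⊕ 0xD = 0xD.
P6: D(K, 0xD) = 0xB; 0xB ⊕ 0x3 = 0x8.

P1 = 0x1, P2 = 0x4, P3 = 0xC, P4 = 0x8, P5 = 0xD, P6 = 0x8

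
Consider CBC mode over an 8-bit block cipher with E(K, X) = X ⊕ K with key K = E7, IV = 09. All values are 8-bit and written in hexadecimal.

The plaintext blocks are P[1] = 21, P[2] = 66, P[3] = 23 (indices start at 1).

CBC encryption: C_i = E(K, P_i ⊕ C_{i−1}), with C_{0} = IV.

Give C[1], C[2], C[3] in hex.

C[1]: P[1] ⊕ 09 = 28; E(K, 28) = CF.
C[2]: P[2] ⊕ CF = A9; E(K, A9) = 4E.
C[3]: P[3] ⊕ 4E = 6D; E(K, 6D) = 8A.

C[1] = CF, C[2] = 4E, C[3] = 8A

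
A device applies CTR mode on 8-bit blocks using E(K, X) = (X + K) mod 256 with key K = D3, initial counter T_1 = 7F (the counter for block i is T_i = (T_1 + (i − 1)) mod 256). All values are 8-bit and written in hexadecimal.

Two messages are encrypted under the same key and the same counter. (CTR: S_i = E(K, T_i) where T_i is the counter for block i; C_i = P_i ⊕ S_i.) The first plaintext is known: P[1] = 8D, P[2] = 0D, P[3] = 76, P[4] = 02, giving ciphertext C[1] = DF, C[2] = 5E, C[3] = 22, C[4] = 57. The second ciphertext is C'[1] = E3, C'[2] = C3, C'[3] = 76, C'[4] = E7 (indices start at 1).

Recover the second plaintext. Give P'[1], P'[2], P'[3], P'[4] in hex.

P'[1] = B1, P'[2] = 90, P'[3] = 22, P'[4] = B2

In CTR with a reused counter, both messages share the same keystream S_i, so C_i ⊕ C'_i = P_i ⊕ P'_i and thus P'_i = P_i ⊕ C_i ⊕ C'_i.
P'[1]: 8D ⊕ DF ⊕ E3 = B1.
P'[2]: 0D ⊕ 5E ⊕ C3 = 90.
P'[3]: 76 ⊕ 22 ⊕ 76 = 22.
P'[4]: 02 ⊕ 57 ⊕ E7 = B2.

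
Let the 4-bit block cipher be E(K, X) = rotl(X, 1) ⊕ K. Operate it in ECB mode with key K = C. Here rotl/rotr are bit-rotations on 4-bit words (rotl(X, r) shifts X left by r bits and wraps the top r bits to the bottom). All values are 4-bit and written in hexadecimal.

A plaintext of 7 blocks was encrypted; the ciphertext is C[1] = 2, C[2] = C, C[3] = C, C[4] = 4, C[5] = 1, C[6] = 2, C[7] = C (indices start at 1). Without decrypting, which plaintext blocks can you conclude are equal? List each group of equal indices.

ECB encrypts each block independently with the same key, so equal ciphertext blocks imply equal plaintext blocks.
C[1] = C[6] = 2, so P[1] = P[6].
C[2] = C[3] = C[7] = C, so P[2] = P[3] = P[7].

P[1] = P[6]; P[2] = P[3] = P[7]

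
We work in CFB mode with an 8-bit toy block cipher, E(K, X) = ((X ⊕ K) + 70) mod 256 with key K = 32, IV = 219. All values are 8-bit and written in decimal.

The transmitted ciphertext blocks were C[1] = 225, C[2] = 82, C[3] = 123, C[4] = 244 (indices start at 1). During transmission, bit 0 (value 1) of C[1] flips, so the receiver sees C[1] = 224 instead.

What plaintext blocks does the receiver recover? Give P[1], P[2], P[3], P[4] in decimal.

CFB decryption: P_i = C_i ⊕ E(K, C_{i−1}), with C_{0} = IV.
Only C[1] changed, to 224. In CFB, a change in C_i flips the same bit in P_i and garbles P_{i+1}. Decrypting the received ciphertext:
P[1]: E(K, 219) = 65; 224 ⊕ 65 = 161.
P[2]: E(K, 224) = 6; 82 ⊕ 6 = 84.
P[3]: E(K, 82) = 184; 123 ⊕ 184 = 195.
P[4]: E(K, 123) = 161; 244 ⊕ 161 = 85.
Blocks that differ from the original plaintext: P[1], P[2].

P[1] = 161, P[2] = 84, P[3] = 195, P[4] = 85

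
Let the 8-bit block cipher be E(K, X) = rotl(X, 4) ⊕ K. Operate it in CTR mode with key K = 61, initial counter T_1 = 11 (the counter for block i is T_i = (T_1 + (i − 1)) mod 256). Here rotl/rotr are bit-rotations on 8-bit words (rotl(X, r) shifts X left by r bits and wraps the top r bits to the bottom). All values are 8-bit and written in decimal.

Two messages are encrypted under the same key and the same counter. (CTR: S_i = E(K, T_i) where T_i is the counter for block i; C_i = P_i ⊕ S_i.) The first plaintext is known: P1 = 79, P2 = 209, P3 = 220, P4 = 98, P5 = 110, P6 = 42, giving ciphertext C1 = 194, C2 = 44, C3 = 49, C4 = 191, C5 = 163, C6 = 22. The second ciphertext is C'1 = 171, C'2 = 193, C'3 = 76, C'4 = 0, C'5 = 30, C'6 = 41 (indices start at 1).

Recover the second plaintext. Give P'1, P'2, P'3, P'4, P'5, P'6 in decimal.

In CTR with a reused counter, both messages share the same keystream S_i, so C_i ⊕ C'_i = P_i ⊕ P'_i and thus P'_i = P_i ⊕ C_i ⊕ C'_i.
P'1: 79 ⊕ 194 ⊕ 171 = 38.
P'2: 209 ⊕ 44 ⊕ 193 = 60.
P'3: 220 ⊕ 49 ⊕ 76 = 161.
P'4: 98 ⊕ 191 ⊕ 0 = 221.
P'5: 110 ⊕ 163 ⊕ 30 = 211.
P'6: 42 ⊕ 22 ⊕ 41 = 21.

P'1 = 38, P'2 = 60, P'3 = 161, P'4 = 221, P'5 = 211, P'6 = 21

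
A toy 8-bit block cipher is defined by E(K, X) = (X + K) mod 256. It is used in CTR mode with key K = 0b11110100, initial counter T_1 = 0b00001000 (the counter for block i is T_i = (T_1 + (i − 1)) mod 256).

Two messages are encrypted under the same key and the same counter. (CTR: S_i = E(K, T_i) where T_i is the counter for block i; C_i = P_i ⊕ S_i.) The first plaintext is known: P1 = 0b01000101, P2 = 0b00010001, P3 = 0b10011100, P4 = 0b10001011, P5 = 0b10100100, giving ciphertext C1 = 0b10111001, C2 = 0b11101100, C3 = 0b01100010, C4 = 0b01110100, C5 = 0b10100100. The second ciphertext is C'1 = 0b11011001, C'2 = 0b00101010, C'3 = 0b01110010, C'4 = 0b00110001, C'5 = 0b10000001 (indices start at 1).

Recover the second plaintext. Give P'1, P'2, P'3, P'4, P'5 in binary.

In CTR with a reused counter, both messages share the same keystream S_i, so C_i ⊕ C'_i = P_i ⊕ P'_i and thus P'_i = P_i ⊕ C_i ⊕ C'_i.
P'1: 0b01000101 ⊕ 0b10111001 ⊕ 0b11011001 = 0b00100101.
P'2: 0b00010001 ⊕ 0b11101100 ⊕ 0b00101010 = 0b11010111.
P'3: 0b10011100 ⊕ 0b01100010 ⊕ 0b01110010 = 0b10001100.
P'4: 0b10001011 ⊕ 0b01110100 ⊕ 0b00110001 = 0b11001110.
P'5: 0b10100100 ⊕ 0b10100100 ⊕ 0b10000001 = 0b10000001.

P'1 = 0b00100101, P'2 = 0b11010111, P'3 = 0b10001100, P'4 = 0b11001110, P'5 = 0b10000001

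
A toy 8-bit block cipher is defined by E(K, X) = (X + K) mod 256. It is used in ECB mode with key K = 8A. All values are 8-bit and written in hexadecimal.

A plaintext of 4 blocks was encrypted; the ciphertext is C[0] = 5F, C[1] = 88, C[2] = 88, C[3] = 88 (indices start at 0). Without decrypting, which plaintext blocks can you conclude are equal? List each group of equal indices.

ECB encrypts each block independently with the same key, so equal ciphertext blocks imply equal plaintext blocks.
C[1] = C[2] = C[3] = 88, so P[1] = P[2] = P[3].

P[1] = P[2] = P[3]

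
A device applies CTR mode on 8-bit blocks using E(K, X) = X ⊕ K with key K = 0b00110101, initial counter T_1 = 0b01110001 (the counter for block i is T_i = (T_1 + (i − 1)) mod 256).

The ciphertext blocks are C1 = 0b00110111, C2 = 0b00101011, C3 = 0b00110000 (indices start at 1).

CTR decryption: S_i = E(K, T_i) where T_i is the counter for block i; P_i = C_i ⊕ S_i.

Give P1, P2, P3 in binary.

P1 = 0b01110011, P2 = 0b01101100, P3 = 0b01110110

P1: T = 0b01110001, S = E(K, T) = 0b01000100; 0b00110111 ⊕ 0b01000100 = 0b01110011.
P2: T = 0b01110010, S = E(K, T) = 0b01000111; 0b00101011 ⊕ 0b01000111 = 0b01101100.
P3: T = 0b01110011, S = E(K, T) = 0b01000110; 0b00110000 ⊕ 0b01000110 = 0b01110110.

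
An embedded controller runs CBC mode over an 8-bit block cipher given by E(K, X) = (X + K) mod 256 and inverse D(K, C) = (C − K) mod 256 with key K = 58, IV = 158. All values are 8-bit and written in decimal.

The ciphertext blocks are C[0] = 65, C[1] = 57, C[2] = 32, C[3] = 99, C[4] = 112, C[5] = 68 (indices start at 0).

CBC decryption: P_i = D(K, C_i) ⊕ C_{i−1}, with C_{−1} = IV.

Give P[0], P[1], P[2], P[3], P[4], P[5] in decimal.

P[0]: D(K, 65) = 7; 7 ⊕ 158 = 153.
P[1]: D(K, 57) = 255; 255 ⊕ 65 = 190.
P[2]: D(K, 32) = 230; 230 ⊕ 57 = 223.
P[3]: D(K, 99) = 41; 41 ⊕ 32 = 9.
P[4]: D(K, 112) = 54; 54 ⊕ 99 = 85.
P[5]: D(K, 68) = 10; 10 ⊕ 112 = 122.

P[0] = 153, P[1] = 190, P[2] = 223, P[3] = 9, P[4] = 85, P[5] = 122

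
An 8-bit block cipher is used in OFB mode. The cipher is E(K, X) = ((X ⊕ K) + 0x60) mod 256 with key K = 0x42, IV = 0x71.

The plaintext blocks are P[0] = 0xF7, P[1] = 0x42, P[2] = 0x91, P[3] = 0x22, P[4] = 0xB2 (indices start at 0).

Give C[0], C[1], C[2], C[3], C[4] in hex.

OFB encryption: S_i = E(K, S_{i−1}) with S_{−1} = IV; C_i = P_i ⊕ S_i.
C[0]: S = E(K, 0x71) = 0x93; 0xF7 ⊕ 0x93 = 0x64.
C[1]: S = E(K, 0x93) = 0x31; 0x42 ⊕ 0x31 = 0x73.
C[2]: S = E(K, 0x31) = 0xD3; 0x91 ⊕ 0xD3 = 0x42.
C[3]: S = E(K, 0xD3) = 0xF1; 0x22 ⊕ 0xF1 = 0xD3.
C[4]: S = E(K, 0xF1) = 0x13; 0xB2 ⊕ 0x13 = 0xA1.

C[0] = 0x64, C[1] = 0x73, C[2] = 0x42, C[3] = 0xD3, C[4] = 0xA1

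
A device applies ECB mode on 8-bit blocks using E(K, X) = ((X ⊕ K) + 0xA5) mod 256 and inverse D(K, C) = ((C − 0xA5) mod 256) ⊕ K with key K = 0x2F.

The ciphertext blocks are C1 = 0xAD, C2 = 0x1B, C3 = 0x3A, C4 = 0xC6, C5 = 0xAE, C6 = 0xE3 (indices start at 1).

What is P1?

P1 = 0x27

ECB decryption: P_i = D(K, C_i).
P1: D(K, 0xAD) = 0x27.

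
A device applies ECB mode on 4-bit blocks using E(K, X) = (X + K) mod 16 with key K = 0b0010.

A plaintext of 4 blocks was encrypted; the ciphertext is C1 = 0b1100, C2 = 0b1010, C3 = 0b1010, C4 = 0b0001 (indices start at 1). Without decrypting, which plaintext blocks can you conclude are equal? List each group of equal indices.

P2 = P3

ECB encrypts each block independently with the same key, so equal ciphertext blocks imply equal plaintext blocks.
C2 = C3 = 0b1010, so P2 = P3.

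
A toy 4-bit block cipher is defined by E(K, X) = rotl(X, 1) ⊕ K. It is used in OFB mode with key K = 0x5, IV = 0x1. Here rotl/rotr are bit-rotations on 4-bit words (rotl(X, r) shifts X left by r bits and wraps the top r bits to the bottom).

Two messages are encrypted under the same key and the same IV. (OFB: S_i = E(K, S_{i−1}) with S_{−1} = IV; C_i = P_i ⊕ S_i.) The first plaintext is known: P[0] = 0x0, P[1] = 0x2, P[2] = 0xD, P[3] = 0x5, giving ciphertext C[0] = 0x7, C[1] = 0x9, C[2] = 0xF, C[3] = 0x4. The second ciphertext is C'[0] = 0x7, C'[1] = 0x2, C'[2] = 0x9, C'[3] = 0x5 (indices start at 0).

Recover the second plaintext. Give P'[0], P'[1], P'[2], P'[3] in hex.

P'[0] = 0x0, P'[1] = 0x9, P'[2] = 0xB, P'[3] = 0x4

In OFB with a reused IV, both messages share the same keystream S_i, so C_i ⊕ C'_i = P_i ⊕ P'_i and thus P'_i = P_i ⊕ C_i ⊕ C'_i.
P'[0]: 0x0 ⊕ 0x7 ⊕ 0x7 = 0x0.
P'[1]: 0x2 ⊕ 0x9 ⊕ 0x2 = 0x9.
P'[2]: 0xD ⊕ 0xF ⊕ 0x9 = 0xB.
P'[3]: 0x5 ⊕ 0x4 ⊕ 0x5 = 0x4.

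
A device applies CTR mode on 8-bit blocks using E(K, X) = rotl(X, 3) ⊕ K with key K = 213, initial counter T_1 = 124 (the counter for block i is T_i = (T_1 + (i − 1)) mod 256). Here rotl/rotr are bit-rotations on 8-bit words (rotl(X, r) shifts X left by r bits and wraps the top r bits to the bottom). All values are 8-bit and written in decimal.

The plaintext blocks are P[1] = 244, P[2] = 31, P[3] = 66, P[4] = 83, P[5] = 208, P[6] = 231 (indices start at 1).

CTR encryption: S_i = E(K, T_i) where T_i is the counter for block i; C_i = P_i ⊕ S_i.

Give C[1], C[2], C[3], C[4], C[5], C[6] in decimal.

C[1]: T = 124, S = E(K, T) = 54; 244 ⊕ 54 = 194.
C[2]: T = 125, S = E(K, T) = 62; 31 ⊕ 62 = 33.
C[3]: T = 126, S = E(K, T) = 38; 66 ⊕ 38 = 100.
C[4]: T = 127, S = E(K, T) = 46; 83 ⊕ 46 = 125.
C[5]: T = 128, S = E(K, T) = 209; 208 ⊕ 209 = 1.
C[6]: T = 129, S = E(K, T) = 217; 231 ⊕ 217 = 62.

C[1] = 194, C[2] = 33, C[3] = 100, C[4] = 125, C[5] = 1, C[6] = 62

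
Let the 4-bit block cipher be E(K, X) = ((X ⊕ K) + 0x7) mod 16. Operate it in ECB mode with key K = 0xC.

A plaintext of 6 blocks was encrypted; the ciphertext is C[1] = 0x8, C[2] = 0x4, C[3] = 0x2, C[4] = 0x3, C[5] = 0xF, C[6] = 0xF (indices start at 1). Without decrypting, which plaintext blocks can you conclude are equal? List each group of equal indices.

P[5] = P[6]

ECB encrypts each block independently with the same key, so equal ciphertext blocks imply equal plaintext blocks.
C[5] = C[6] = 0xF, so P[5] = P[6].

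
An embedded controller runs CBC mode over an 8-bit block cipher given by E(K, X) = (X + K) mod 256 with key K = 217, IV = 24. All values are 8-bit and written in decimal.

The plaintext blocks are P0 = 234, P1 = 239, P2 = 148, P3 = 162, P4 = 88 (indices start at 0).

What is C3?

C3 = 185

CBC encryption: C_i = E(K, P_i ⊕ C_{i−1}), with C_{−1} = IV.
C0: P0 ⊕ 24 = 242; E(K, 242) = 203.
C1: P1 ⊕ 203 = 36; E(K, 36) = 253.
C2: P2 ⊕ 253 = 105; E(K, 105) = 66.
C3: P3 ⊕ 66 = 224; E(K, 224) = 185.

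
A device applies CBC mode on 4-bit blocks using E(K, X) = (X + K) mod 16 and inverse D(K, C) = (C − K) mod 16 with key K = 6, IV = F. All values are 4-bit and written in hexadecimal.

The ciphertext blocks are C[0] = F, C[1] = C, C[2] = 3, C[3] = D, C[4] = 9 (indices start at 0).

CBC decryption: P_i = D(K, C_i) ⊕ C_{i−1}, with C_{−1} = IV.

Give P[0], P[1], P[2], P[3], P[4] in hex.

P[0] = 6, P[1] = 9, P[2] = 1, P[3] = 4, P[4] = E

P[0]: D(K, F) = 9; 9 ⊕ F = 6.
P[1]: D(K, C) = 6; 6 ⊕ F = 9.
P[2]: D(K, 3) = D; D ⊕ C = 1.
P[3]: D(K, D) = 7; 7 ⊕ 3 = 4.
P[4]: D(K, 9) = 3; 3 ⊕ D = E.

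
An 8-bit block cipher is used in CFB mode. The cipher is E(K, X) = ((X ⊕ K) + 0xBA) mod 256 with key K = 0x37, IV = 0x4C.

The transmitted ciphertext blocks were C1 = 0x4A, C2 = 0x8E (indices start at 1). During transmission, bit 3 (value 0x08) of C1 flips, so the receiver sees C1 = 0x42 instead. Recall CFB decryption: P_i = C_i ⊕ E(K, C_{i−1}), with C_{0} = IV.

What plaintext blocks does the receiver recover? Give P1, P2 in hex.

P1 = 0x77, P2 = 0xA1

Only C1 changed, to 0x42. In CFB, a change in C_i flips the same bit in P_i and garbles P_{i+1}. Decrypting the received ciphertext:
P1: E(K, 0x4C) = 0x35; 0x42 ⊕ 0x35 = 0x77.
P2: E(K, 0x42) = 0x2F; 0x8E ⊕ 0x2F = 0xA1.
Blocks that differ from the original plaintext: P1, P2.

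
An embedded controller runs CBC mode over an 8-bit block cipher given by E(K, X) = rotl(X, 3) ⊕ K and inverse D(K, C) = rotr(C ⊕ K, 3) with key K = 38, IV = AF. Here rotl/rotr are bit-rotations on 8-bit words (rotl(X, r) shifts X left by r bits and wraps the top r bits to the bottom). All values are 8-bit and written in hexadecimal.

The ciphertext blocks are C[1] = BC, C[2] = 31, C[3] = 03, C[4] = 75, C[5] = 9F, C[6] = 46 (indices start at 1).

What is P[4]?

CBC decryption: P_i = D(K, C_i) ⊕ C_{i−1}, with C_{0} = IV.
P[4]: D(K, 75) = A9; A9 ⊕ 03 = AA.

P[4] = AA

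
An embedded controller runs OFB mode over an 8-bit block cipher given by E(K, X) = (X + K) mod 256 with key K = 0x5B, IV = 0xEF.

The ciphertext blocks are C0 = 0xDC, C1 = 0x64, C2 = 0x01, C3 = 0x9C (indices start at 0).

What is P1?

P1 = 0xC1

OFB decryption: S_i = E(K, S_{i−1}) with S_{−1} = IV; P_i = C_i ⊕ S_i.
P0: S = E(K, 0xEF) = 0x4A; 0xDC ⊕ 0x4A = 0x96.
P1: S = E(K, 0x4A) = 0xA5; 0x64 ⊕ 0xA5 = 0xC1.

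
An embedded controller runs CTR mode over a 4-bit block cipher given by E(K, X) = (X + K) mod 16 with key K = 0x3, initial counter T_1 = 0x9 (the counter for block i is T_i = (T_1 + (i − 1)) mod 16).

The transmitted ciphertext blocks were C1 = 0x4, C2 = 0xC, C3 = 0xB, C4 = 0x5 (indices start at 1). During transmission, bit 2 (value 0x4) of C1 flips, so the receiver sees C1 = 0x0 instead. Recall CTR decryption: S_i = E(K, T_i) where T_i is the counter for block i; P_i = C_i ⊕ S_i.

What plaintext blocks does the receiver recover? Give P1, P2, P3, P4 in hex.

Only C1 changed, to 0x0. In CTR, a change in C_i flips the same bit in P_i only; the keystream is unaffected. Decrypting the received ciphertext:
P1: T = 0x9, S = E(K, T) = 0xC; 0x0 ⊕ 0xC = 0xC.
P2: T = 0xA, S = E(K, T) = 0xD; 0xC ⊕ 0xD = 0x1.
P3: T = 0xB, S = E(K, T) = 0xE; 0xB ⊕ 0xE = 0x5.
P4: T = 0xC, S = E(K, T) = 0xF; 0x5 ⊕ 0xF = 0xA.
Blocks that differ from the original plaintext: P1.

P1 = 0xC, P2 = 0x1, P3 = 0x5, P4 = 0xA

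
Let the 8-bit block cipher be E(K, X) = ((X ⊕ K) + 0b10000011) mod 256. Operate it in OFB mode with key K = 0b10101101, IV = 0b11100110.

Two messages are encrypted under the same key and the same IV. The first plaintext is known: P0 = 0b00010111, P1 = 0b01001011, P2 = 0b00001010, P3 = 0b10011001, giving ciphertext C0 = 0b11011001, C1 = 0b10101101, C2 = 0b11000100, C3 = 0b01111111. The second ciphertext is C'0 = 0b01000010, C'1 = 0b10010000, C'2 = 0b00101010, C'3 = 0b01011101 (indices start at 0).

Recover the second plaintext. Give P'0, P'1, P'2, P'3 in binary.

In OFB with a reused IV, both messages share the same keystream S_i, so C_i ⊕ C'_i = P_i ⊕ P'_i and thus P'_i = P_i ⊕ C_i ⊕ C'_i.
P'0: 0b00010111 ⊕ 0b11011001 ⊕ 0b01000010 = 0b10001100.
P'1: 0b01001011 ⊕ 0b10101101 ⊕ 0b10010000 = 0b01110110.
P'2: 0b00001010 ⊕ 0b11000100 ⊕ 0b00101010 = 0b11100100.
P'3: 0b10011001 ⊕ 0b01111111 ⊕ 0b01011101 = 0b10111011.

P'0 = 0b10001100, P'1 = 0b01110110, P'2 = 0b11100100, P'3 = 0b10111011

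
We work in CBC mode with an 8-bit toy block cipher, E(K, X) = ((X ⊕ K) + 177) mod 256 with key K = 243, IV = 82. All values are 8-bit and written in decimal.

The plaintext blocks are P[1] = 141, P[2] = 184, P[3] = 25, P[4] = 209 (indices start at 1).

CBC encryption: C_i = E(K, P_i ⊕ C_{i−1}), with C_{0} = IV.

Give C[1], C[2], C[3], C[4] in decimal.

C[1] = 221, C[2] = 71, C[3] = 94, C[4] = 45

C[1]: P[1] ⊕ 82 = 223; E(K, 223) = 221.
C[2]: P[2] ⊕ 221 = 101; E(K, 101) = 71.
C[3]: P[3] ⊕ 71 = 94; E(K, 94) = 94.
C[4]: P[4] ⊕ 94 = 143; E(K, 143) = 45.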